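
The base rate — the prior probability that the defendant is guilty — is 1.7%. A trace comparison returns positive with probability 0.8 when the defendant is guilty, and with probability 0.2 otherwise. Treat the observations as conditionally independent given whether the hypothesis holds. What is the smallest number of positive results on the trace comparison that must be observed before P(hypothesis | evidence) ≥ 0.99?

Prior odds = 0.017/0.983 = 17/983.
Likelihood ratio of a positive result = 0.8/0.2 = 4.
Target odds: 0.99 ÷ 0.01 = 99.
Need (17/983) × 4ⁿ ≥ 99, i.e. 4ⁿ ≥ 97317/17.
4⁶ = 4096 falls short of 97317/17 but 4⁷ = 16384 reaches it, so n = 7.

7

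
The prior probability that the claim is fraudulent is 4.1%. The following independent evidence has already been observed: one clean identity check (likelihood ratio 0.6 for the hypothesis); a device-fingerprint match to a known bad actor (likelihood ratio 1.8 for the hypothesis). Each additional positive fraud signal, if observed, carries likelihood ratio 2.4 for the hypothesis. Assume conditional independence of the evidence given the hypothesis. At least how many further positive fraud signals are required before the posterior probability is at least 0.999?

Prior odds = 0.041/0.959 = 41/959.
Combined Bayes factor of the evidence already in hand = 0.6 × 1.8 = 1.08.
Odds after that evidence = (41/959) × 1.08 = 1107/23975.
Target odds = 0.999/0.001 = 999.
Need 2.4ⁿ ≥ 999 ÷ (1107/23975) = 887075/41.
2.4¹¹ ≈15216.8 falls short of 887075/41 but 2.4¹² ≈36520.3 reaches it, so n = 12.

12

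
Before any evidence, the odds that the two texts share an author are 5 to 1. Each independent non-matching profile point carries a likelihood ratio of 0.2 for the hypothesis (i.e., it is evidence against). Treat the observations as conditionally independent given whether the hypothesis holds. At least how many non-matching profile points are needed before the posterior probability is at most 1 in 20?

Prior odds = 5.
Likelihood ratio per non-matching profile point = 0.2.
Target odds: 0.05 ÷ 0.95 = 1/19.
Require 0.2ⁿ ≤ 1/19 ÷ 5 = 1/95.
0.2² = 0.04 is still above 1/95 but 0.2³ = 0.008 is at or below it, so n = 3.

3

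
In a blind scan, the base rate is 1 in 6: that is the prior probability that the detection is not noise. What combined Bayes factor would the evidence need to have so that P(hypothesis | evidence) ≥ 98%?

245

Prior odds = (1/6)/(5/6) = 0.2.
Target odds = 0.98/0.02 = 49.
Required Bayes factor = 49 ÷ 0.2 = 245.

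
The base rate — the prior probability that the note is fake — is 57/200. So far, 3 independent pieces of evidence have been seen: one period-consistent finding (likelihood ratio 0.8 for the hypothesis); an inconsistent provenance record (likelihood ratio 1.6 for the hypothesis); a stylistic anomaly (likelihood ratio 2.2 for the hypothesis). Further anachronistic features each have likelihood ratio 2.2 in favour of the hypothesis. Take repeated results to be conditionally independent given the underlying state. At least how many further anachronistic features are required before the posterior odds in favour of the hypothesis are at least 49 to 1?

Prior odds = 0.285/0.715 = 57/143.
Combined Bayes factor of the evidence already in hand = 0.8 × 1.6 × 2.2 = 2.816.
Odds after that evidence = (57/143) × 2.816 = 1824/1625.
Target odds = 49.
Need 2.2ⁿ ≥ 49 ÷ (1824/1625) = 79625/1824.
2.2⁴ = 23.4256 falls short of 79625/1824 but 2.2⁵ = 51.53632 reaches it, so n = 5.

5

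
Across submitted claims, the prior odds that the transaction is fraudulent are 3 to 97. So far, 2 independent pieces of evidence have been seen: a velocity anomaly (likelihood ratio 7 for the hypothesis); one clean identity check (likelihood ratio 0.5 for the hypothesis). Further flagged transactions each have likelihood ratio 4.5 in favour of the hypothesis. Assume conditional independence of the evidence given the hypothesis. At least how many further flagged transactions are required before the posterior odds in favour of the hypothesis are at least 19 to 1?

4

Prior odds = 3/97.
Combined Bayes factor of the evidence already in hand = 7 × 0.5 = 3.5.
Odds after that evidence = (3/97) × 3.5 = 21/194.
Target odds = 19.
Need 4.5ⁿ ≥ 19 ÷ (21/194) = 3686/21.
4.5³ = 91.125 falls short of 3686/21 but 4.5⁴ = 410.0625 reaches it, so n = 4.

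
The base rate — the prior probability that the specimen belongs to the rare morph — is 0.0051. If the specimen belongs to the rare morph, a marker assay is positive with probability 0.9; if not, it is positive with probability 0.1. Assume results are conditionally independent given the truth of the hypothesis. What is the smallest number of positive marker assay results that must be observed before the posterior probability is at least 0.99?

5

Prior odds = 0.0051/0.9949 = 51/9949.
Likelihood ratio of a positive = 0.9/0.1 = 9.
Target odds: 0.99 ÷ 0.01 = 99.
Require 9ⁿ ≥ 99 ÷ (51/9949) = 328317/17.
9⁴ = 6561 falls short of 328317/17 but 9⁵ = 59049 reaches it, so n = 5.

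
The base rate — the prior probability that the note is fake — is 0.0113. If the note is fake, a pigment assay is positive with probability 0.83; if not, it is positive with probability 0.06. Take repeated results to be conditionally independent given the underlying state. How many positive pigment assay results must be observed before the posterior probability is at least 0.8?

Prior odds = 0.0113/0.9887 = 113/9887.
Likelihood ratio of a positive = 0.83/0.06 = 83/6.
Target posterior odds = 0.8/0.2 = 4.
Require (83/6)ⁿ ≥ 4 ÷ (113/9887) = 39548/113.
(83/6)² = 6889/36 falls short of 39548/113 but (83/6)³ = 571787/216 reaches it, so n = 3.

3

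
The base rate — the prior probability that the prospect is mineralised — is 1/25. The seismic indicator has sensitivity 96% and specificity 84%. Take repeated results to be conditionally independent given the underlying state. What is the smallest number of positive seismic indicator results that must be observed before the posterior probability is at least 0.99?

5

Prior odds = 0.04/0.96 = 1/24.
False-positive rate = 1 − 0.84 = 0.16; likelihood ratio of a positive = 0.96/0.16 = 6.
Target posterior odds = 0.99/0.01 = 99.
Need (1/24) × 6ⁿ ≥ 99, i.e. 6ⁿ ≥ 2376.
6⁴ = 1296 falls short of 2376 but 6⁵ = 7776 reaches it, so n = 5.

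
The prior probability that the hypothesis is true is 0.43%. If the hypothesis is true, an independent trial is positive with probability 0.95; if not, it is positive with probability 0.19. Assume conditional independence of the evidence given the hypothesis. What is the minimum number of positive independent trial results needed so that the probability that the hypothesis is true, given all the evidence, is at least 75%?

Prior odds = 0.0043/0.9957 = 43/9957.
Likelihood ratio of a positive = 0.95/0.19 = 5.
Target posterior odds = 0.75/0.25 = 3.
Require 5ⁿ ≥ 3 ÷ (43/9957) = 29871/43.
5⁴ = 625 falls short of 29871/43 but 5⁵ = 3125 reaches it, so n = 5.

5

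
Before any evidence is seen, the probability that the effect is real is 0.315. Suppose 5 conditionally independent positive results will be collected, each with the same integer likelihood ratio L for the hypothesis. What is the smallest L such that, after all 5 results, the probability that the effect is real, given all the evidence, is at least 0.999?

5

Prior odds = 0.315/0.685 = 63/137.
Target odds = 0.999/0.001 = 999.
Need L⁵ ≥ 999 ÷ (63/137) = 15207/7.
4⁵ = 1024 < 15207/7 ≤ 3125 = 5⁵, so L = 5.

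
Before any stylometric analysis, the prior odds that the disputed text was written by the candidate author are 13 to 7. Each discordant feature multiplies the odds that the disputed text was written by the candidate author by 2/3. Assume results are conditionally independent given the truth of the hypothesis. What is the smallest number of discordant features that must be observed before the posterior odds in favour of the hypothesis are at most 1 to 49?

Prior odds = 13/7.
Likelihood ratio per discordant feature = 2/3.
Target odds = 1/49.
Need (13/7) × (2/3)ⁿ ≤ 1/49, i.e. (2/3)ⁿ ≤ 1/91.
(2/3)¹¹ = 2048/177147 is still above 1/91 but (2/3)¹² = 4096/531441 is at or below it, so n = 12.

12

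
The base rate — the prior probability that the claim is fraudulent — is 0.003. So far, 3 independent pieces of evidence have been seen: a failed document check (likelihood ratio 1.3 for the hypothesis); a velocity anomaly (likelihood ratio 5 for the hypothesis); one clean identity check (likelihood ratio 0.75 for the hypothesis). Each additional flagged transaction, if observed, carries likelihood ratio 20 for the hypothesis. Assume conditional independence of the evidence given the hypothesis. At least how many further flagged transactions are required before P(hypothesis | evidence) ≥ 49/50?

Prior odds = 0.003/0.997 = 3/997.
Combined Bayes factor of the evidence already in hand = 1.3 × 5 × 0.75 = 4.875.
Odds after that evidence = (3/997) × 4.875 = 117/7976.
Target odds = 0.98/0.02 = 49.
Need 20ⁿ ≥ 49 ÷ (117/7976) = 390824/117.
20² = 400 falls short of 390824/117 but 20³ = 8000 reaches it, so n = 3.

3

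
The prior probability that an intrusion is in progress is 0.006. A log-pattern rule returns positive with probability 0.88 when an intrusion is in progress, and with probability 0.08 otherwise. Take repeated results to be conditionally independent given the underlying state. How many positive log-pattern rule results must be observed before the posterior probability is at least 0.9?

4

Prior odds: 0.006 ÷ 0.994 = 3/497.
Likelihood ratio of a positive result = 0.88/0.08 = 11.
Target posterior odds = 0.9/0.1 = 9.
Need (3/497) × 11ⁿ ≥ 9, i.e. 11ⁿ ≥ 1491.
11³ = 1331 falls short of 1491 but 11⁴ = 14641 reaches it, so n = 4.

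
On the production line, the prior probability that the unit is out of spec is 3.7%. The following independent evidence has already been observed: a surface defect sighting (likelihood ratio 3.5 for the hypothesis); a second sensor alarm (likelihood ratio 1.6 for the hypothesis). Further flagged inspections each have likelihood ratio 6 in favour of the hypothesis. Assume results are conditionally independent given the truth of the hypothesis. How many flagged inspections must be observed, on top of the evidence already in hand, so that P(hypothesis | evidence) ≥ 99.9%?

Prior odds = 0.037/0.963 = 37/963.
Combined Bayes factor of the evidence already in hand = 3.5 × 1.6 = 5.6.
Odds after that evidence = (37/963) × 5.6 = 1036/4815.
Target odds = 0.999/0.001 = 999.
Need 6ⁿ ≥ 999 ÷ (1036/4815) = 130005/28.
6⁴ = 1296 falls short of 130005/28 but 6⁵ = 7776 reaches it, so n = 5.

5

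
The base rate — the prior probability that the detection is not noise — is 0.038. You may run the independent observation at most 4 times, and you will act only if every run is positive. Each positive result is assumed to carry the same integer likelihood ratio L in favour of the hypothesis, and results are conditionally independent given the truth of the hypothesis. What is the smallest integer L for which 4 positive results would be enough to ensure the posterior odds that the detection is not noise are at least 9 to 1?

Prior odds = 0.038/0.962 = 19/481.
Target odds = 9.
Need L⁴ ≥ 9 ÷ (19/481) = 4329/19.
3⁴ = 81 < 4329/19 ≤ 256 = 4⁴, so L = 4.

4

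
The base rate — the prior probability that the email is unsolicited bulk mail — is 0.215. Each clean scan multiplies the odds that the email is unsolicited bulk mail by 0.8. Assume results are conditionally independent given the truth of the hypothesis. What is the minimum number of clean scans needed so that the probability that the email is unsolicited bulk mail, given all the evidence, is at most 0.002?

Prior odds: 0.215 ÷ 0.785 = 43/157.
Likelihood ratio per clean scan = 0.8.
Target posterior odds = 0.002/0.998 = 1/499.
Require 0.8ⁿ ≤ 1/499 ÷ (43/157) = 157/21457.
0.8²² ≈0.0073787 is still above 157/21457 but 0.8²³ ≈0.00590296 is at or below it, so n = 23.

23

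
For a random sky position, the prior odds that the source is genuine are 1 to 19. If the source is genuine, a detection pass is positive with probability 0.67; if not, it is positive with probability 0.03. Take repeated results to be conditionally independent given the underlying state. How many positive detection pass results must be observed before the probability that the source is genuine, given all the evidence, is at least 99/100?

3

Prior odds = 1/19.
Likelihood ratio of a positive = 0.67/0.03 = 67/3.
Target posterior odds = 0.99/0.01 = 99.
Need (1/19) × (67/3)ⁿ ≥ 99, i.e. (67/3)ⁿ ≥ 1881.
(67/3)² = 4489/9 falls short of 1881 but (67/3)³ = 300763/27 reaches it, so n = 3.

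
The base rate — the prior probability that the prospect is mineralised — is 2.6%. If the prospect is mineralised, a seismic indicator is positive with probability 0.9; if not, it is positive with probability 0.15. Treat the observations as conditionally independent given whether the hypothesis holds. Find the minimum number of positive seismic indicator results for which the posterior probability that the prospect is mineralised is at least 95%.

Prior odds = 0.026/0.974 = 13/487.
Likelihood ratio of a positive = 0.9/0.15 = 6.
Target posterior odds = 0.95/0.05 = 19.
Require 6ⁿ ≥ 19 ÷ (13/487) = 9253/13.
6³ = 216 falls short of 9253/13 but 6⁴ = 1296 reaches it, so n = 4.

4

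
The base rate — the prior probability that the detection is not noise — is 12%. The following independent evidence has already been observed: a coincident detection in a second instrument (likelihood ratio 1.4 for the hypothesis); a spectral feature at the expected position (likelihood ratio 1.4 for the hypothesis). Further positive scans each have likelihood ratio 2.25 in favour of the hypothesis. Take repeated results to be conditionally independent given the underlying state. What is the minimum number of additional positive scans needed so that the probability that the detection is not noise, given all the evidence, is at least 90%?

Prior odds = 0.12/0.88 = 3/22.
Combined Bayes factor of the evidence already in hand = 1.4 × 1.4 = 1.96.
Odds after that evidence = (3/22) × 1.96 = 147/550.
Target odds = 0.9/0.1 = 9.
Need 2.25ⁿ ≥ 9 ÷ (147/550) = 1650/49.
2.25⁴ = 25.62890625 falls short of 1650/49 but 2.25⁵ = 59049/1024 reaches it, so n = 5.

5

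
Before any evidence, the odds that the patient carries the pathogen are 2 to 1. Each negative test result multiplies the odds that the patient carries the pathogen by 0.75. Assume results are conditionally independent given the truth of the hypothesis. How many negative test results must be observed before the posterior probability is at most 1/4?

7

Prior odds = 2.
Likelihood ratio per negative test result = 0.75.
Target odds: 0.25 ÷ 0.75 = 1/3.
Require 0.75ⁿ ≤ 1/3 ÷ 2 = 1/6.
0.75⁶ = 729/4096 is still above 1/6 but 0.75⁷ = 2187/16384 is at or below it, so n = 7.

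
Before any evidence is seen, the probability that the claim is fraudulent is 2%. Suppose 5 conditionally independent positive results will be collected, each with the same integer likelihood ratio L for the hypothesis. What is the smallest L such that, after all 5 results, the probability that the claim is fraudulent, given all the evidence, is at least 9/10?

Prior odds = 0.02/0.98 = 1/49.
Target odds = 0.9/0.1 = 9.
Need L⁵ ≥ 9 ÷ (1/49) = 441.
3⁵ = 243 < 441 ≤ 1024 = 4⁵, so L = 4.

4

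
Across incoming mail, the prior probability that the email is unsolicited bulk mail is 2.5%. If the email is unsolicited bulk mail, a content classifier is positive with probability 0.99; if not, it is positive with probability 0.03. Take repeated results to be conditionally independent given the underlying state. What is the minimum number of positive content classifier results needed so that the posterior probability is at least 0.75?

Prior odds: 0.025 ÷ 0.975 = 1/39.
Likelihood ratio of a positive = 0.99/0.03 = 33.
Target posterior odds = 0.75/0.25 = 3.
Need (1/39) × 33ⁿ ≥ 3, i.e. 33ⁿ ≥ 117.
33¹ = 33 falls short of 117 but 33² = 1089 reaches it, so n = 2.

2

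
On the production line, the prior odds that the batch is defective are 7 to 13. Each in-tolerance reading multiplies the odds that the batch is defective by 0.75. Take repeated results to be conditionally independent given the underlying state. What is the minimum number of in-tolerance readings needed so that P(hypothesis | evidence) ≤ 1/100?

Prior odds = 7/13.
Likelihood ratio per in-tolerance reading = 0.75.
Target posterior odds = 0.01/0.99 = 1/99.
Require 0.75ⁿ ≤ 1/99 ÷ (7/13) = 13/693.
0.75¹³ = 1594323/67108864 is still above 13/693 but 0.75¹⁴ = 4782969/268435456 is at or below it, so n = 14.

14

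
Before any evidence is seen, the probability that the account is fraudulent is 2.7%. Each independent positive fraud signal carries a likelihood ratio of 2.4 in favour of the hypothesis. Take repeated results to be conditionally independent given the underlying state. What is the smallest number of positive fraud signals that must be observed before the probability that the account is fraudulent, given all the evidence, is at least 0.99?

Prior odds = 0.027/0.973 = 27/973.
Likelihood ratio per positive fraud signal = 2.4.
Target posterior odds = 0.99/0.01 = 99.
Need (27/973) × 2.4ⁿ ≥ 99, i.e. 2.4ⁿ ≥ 10703/3.
2.4⁹ ≈2641.81 falls short of 10703/3 but 2.4¹⁰ ≈6340.34 reaches it, so n = 10.

10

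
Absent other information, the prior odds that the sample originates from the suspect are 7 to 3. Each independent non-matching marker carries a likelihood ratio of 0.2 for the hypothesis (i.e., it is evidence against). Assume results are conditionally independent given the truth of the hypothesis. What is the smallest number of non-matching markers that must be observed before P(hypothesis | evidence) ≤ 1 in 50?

3

Prior odds = 7/3.
Likelihood ratio per non-matching marker = 0.2.
Target odds: 0.02 ÷ 0.98 = 1/49.
Need (7/3) × 0.2ⁿ ≤ 1/49, i.e. 0.2ⁿ ≤ 3/343.
0.2² = 0.04 is still above 3/343 but 0.2³ = 0.008 is at or below it, so n = 3.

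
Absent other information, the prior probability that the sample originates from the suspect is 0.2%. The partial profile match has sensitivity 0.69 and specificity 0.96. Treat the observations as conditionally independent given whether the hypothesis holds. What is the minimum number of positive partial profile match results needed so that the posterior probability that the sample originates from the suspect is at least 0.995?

Prior odds: 0.002 ÷ 0.998 = 1/499.
False-positive rate = 1 − 0.96 = 0.04; likelihood ratio of a positive = 0.69/0.04 = 17.25.
Target odds: 0.995 ÷ 0.005 = 199.
Need (1/499) × 17.25ⁿ ≥ 199, i.e. 17.25ⁿ ≥ 99301.
17.25⁴ = 22667121/256 falls short of 99301 but 17.25⁵ ≈1.52737e+06 reaches it, so n = 5.

5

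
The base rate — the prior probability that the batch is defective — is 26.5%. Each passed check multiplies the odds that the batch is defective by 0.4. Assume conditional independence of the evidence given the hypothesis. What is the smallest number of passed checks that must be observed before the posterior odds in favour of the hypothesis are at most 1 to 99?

Prior odds = 0.265/0.735 = 53/147.
Likelihood ratio per passed check = 0.4.
Target odds = 1/99.
Require 0.4ⁿ ≤ 1/99 ÷ (53/147) = 49/1749.
0.4³ = 0.064 is still above 49/1749 but 0.4⁴ = 0.0256 is at or below it, so n = 4.

4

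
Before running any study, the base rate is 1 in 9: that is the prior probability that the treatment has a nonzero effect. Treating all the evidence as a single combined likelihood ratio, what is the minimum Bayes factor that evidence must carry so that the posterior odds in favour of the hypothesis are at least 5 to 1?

Prior odds = (1/9)/(8/9) = 0.125.
Target odds = 5.
Required Bayes factor = 5 ÷ 0.125 = 40.

40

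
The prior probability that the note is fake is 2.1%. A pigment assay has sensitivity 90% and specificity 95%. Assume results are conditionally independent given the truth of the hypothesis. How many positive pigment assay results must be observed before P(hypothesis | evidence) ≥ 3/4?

2

Prior odds = 0.021/0.979 = 21/979.
False-positive rate = 1 − 0.95 = 0.05; likelihood ratio of a positive = 0.9/0.05 = 18.
Target posterior odds = 0.75/0.25 = 3.
Require 18ⁿ ≥ 3 ÷ (21/979) = 979/7.
18¹ = 18 falls short of 979/7 but 18² = 324 reaches it, so n = 2.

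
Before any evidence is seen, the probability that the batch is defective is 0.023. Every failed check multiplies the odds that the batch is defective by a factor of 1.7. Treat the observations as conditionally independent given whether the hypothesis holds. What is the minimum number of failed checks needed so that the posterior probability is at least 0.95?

Prior odds = 0.023/0.977 = 23/977.
Likelihood ratio per failed check = 1.7.
Target odds: 0.95 ÷ 0.05 = 19.
Need (23/977) × 1.7ⁿ ≥ 19, i.e. 1.7ⁿ ≥ 18563/23.
1.7¹² ≈582.622 falls short of 18563/23 but 1.7¹³ ≈990.458 reaches it, so n = 13.

13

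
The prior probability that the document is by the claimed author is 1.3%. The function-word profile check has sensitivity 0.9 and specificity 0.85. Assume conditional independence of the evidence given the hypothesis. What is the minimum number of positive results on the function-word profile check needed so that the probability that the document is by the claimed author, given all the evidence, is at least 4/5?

Prior odds: 0.013 ÷ 0.987 = 13/987.
False-positive rate = 1 − 0.85 = 0.15; likelihood ratio of a positive = 0.9/0.15 = 6.
Target odds: 0.8 ÷ 0.2 = 4.
Need (13/987) × 6ⁿ ≥ 4, i.e. 6ⁿ ≥ 3948/13.
6³ = 216 falls short of 3948/13 but 6⁴ = 1296 reaches it, so n = 4.

4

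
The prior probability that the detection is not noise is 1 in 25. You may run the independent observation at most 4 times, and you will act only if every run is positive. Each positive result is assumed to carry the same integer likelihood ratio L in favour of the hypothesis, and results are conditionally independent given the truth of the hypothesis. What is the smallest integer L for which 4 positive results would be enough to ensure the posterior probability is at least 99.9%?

Prior odds = 0.04/0.96 = 1/24.
Target odds = 0.999/0.001 = 999.
Need L⁴ ≥ 999 ÷ (1/24) = 23976.
12⁴ = 20736 < 23976 ≤ 28561 = 13⁴, so L = 13.

13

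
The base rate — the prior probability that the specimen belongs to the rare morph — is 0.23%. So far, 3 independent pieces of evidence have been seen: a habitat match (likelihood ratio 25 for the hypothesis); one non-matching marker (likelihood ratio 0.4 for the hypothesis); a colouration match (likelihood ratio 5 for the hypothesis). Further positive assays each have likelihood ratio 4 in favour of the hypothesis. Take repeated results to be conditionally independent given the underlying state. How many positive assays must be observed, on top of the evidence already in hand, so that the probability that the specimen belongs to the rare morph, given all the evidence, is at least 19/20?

4

Prior odds = 0.0023/0.9977 = 23/9977.
Combined Bayes factor of the evidence already in hand = 25 × 0.4 × 5 = 50.
Odds after that evidence = (23/9977) × 50 = 1150/9977.
Target odds = 0.95/0.05 = 19.
Need 4ⁿ ≥ 19 ÷ (1150/9977) = 189563/1150.
4³ = 64 falls short of 189563/1150 but 4⁴ = 256 reaches it, so n = 4.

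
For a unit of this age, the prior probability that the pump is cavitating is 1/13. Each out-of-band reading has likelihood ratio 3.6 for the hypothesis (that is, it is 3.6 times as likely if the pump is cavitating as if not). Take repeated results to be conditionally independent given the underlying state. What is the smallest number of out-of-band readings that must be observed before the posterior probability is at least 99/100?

Prior odds = (1/13)/(12/13) = 1/12.
Likelihood ratio per out-of-band reading = 3.6.
Target odds: 0.99 ÷ 0.01 = 99.
Need (1/12) × 3.6ⁿ ≥ 99, i.e. 3.6ⁿ ≥ 1188.
3.6⁵ = 604.66176 falls short of 1188 but 3.6⁶ = 34012224/15625 reaches it, so n = 6.

6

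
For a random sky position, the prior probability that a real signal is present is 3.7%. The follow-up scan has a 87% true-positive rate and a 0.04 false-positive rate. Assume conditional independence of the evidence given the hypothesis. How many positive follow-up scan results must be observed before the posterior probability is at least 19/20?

Prior odds = 0.037/0.963 = 37/963.
Likelihood ratio of a positive result = 0.87/0.04 = 21.75.
Target posterior odds = 0.95/0.05 = 19.
Need (37/963) × 21.75ⁿ ≥ 19, i.e. 21.75ⁿ ≥ 18297/37.
21.75² = 473.0625 falls short of 18297/37 but 21.75³ = 658503/64 reaches it, so n = 3.

3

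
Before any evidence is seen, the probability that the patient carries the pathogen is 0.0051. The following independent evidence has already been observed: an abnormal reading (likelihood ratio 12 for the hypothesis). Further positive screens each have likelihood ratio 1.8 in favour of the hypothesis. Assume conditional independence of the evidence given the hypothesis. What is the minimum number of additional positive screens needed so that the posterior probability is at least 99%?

Prior odds = 0.0051/0.9949 = 51/9949.
Bayes factor of the evidence already in hand = 12.
Odds after that evidence = (51/9949) × 12 = 612/9949.
Target odds = 0.99/0.01 = 99.
Need 1.8ⁿ ≥ 99 ÷ (612/9949) = 109439/68.
1.8¹² ≈1156.83 falls short of 109439/68 but 1.8¹³ ≈2082.3 reaches it, so n = 13.

13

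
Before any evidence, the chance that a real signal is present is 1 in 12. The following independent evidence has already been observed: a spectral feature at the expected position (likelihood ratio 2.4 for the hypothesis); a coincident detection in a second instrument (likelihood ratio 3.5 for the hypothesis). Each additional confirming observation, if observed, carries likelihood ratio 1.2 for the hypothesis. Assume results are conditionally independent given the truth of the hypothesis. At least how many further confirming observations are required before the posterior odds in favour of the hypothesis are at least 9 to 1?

14

Prior odds = (1/12)/(11/12) = 1/11.
Combined Bayes factor of the evidence already in hand = 2.4 × 3.5 = 8.4.
Odds after that evidence = (1/11) × 8.4 = 42/55.
Target odds = 9.
Need 1.2ⁿ ≥ 9 ÷ (42/55) = 165/14.
1.2¹³ ≈10.6993 falls short of 165/14 but 1.2¹⁴ ≈12.8392 reaches it, so n = 14.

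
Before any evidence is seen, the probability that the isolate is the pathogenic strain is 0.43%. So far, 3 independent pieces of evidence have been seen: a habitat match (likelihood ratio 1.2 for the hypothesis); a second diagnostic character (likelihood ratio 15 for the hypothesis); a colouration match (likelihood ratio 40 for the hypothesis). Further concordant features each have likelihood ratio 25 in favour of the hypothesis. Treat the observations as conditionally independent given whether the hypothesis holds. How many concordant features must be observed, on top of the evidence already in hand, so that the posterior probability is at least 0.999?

2

Prior odds = 0.0043/0.9957 = 43/9957.
Combined Bayes factor of the evidence already in hand = 1.2 × 15 × 40 = 720.
Odds after that evidence = (43/9957) × 720 = 10320/3319.
Target odds = 0.999/0.001 = 999.
Need 25ⁿ ≥ 999 ÷ (10320/3319) = 1105227/3440.
25¹ = 25 falls short of 1105227/3440 but 25² = 625 reaches it, so n = 2.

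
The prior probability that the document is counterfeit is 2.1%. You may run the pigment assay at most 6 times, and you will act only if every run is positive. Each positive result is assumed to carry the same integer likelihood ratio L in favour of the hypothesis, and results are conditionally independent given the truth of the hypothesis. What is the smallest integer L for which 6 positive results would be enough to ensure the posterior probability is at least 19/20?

4

Prior odds = 0.021/0.979 = 21/979.
Target odds = 0.95/0.05 = 19.
Need L⁶ ≥ 19 ÷ (21/979) = 18601/21.
3⁶ = 729 < 18601/21 ≤ 4096 = 4⁶, so L = 4.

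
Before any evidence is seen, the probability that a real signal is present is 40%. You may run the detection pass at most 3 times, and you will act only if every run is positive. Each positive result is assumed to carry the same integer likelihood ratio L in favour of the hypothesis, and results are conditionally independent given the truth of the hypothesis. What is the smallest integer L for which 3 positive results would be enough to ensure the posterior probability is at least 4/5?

Prior odds = 0.4/0.6 = 2/3.
Target odds = 0.8/0.2 = 4.
Need L³ ≥ 4 ÷ (2/3) = 6.
1³ = 1 < 6 ≤ 8 = 2³, so L = 2.

2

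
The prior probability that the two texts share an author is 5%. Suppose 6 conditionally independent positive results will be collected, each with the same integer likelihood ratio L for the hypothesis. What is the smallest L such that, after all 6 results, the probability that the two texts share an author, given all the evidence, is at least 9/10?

Prior odds = 0.05/0.95 = 1/19.
Target odds = 0.9/0.1 = 9.
Need L⁶ ≥ 9 ÷ (1/19) = 171.
2⁶ = 64 < 171 ≤ 729 = 3⁶, so L = 3.

3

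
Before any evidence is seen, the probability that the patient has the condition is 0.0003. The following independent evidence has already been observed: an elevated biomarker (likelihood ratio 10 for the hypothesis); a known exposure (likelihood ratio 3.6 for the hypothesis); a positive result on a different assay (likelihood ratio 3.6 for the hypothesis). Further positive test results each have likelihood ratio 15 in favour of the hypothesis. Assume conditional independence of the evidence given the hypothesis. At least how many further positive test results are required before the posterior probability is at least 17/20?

2

Prior odds = 0.0003/0.9997 = 3/9997.
Combined Bayes factor of the evidence already in hand = 10 × 3.6 × 3.6 = 129.6.
Odds after that evidence = (3/9997) × 129.6 = 1944/49985.
Target odds = 0.85/0.15 = 17/3.
Need 15ⁿ ≥ 17/3 ÷ (1944/49985) = 849745/5832.
15¹ = 15 falls short of 849745/5832 but 15² = 225 reaches it, so n = 2.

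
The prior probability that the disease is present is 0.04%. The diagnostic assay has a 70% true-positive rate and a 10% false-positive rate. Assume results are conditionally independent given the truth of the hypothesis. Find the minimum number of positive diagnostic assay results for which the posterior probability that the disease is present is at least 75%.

Prior odds: 0.0004 ÷ 0.9996 = 1/2499.
Likelihood ratio of a positive result = 0.7/0.1 = 7.
Target odds: 0.75 ÷ 0.25 = 3.
Require 7ⁿ ≥ 3 ÷ (1/2499) = 7497.
7⁴ = 2401 falls short of 7497 but 7⁵ = 16807 reaches it, so n = 5.

5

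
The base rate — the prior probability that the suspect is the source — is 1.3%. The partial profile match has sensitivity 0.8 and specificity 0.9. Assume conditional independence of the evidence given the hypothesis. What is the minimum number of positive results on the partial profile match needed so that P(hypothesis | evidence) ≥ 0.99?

5

Prior odds: 0.013 ÷ 0.987 = 13/987.
False-positive rate = 1 − 0.9 = 0.1; likelihood ratio of a positive = 0.8/0.1 = 8.
Target posterior odds = 0.99/0.01 = 99.
Need (13/987) × 8ⁿ ≥ 99, i.e. 8ⁿ ≥ 97713/13.
8⁴ = 4096 falls short of 97713/13 but 8⁵ = 32768 reaches it, so n = 5.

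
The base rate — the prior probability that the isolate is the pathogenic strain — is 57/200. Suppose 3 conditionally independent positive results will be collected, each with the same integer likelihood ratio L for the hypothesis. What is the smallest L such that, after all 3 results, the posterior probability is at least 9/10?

3

Prior odds = 0.285/0.715 = 57/143.
Target odds = 0.9/0.1 = 9.
Need L³ ≥ 9 ÷ (57/143) = 429/19.
2³ = 8 < 429/19 ≤ 27 = 3³, so L = 3.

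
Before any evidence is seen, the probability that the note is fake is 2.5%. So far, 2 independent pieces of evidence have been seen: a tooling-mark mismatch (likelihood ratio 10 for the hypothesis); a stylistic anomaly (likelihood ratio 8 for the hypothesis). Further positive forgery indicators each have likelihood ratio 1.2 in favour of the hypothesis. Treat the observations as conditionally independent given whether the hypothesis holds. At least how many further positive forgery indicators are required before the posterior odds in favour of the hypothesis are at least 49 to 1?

Prior odds = 0.025/0.975 = 1/39.
Combined Bayes factor of the evidence already in hand = 10 × 8 = 80.
Odds after that evidence = (1/39) × 80 = 80/39.
Target odds = 49.
Need 1.2ⁿ ≥ 49 ÷ (80/39) = 23.8875.
1.2¹⁷ ≈22.1861 falls short of 23.8875 but 1.2¹⁸ ≈26.6233 reaches it, so n = 18.

18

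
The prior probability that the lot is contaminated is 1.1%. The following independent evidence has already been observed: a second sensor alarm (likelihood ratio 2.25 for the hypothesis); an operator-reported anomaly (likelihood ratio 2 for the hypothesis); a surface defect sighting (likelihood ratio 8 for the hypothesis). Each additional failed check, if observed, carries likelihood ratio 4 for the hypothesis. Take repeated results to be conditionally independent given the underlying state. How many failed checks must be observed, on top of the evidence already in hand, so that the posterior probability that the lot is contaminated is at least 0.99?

Prior odds = 0.011/0.989 = 11/989.
Combined Bayes factor of the evidence already in hand = 2.25 × 2 × 8 = 36.
Odds after that evidence = (11/989) × 36 = 396/989.
Target odds = 0.99/0.01 = 99.
Need 4ⁿ ≥ 99 ÷ (396/989) = 247.25.
4³ = 64 falls short of 247.25 but 4⁴ = 256 reaches it, so n = 4.

4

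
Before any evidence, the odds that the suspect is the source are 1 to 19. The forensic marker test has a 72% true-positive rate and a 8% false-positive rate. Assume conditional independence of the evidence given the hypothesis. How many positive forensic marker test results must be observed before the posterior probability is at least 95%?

Prior odds = 1/19.
Likelihood ratio of a positive result = 0.72/0.08 = 9.
Target posterior odds = 0.95/0.05 = 19.
Require 9ⁿ ≥ 19 ÷ (1/19) = 361.
9² = 81 falls short of 361 but 9³ = 729 reaches it, so n = 3.

3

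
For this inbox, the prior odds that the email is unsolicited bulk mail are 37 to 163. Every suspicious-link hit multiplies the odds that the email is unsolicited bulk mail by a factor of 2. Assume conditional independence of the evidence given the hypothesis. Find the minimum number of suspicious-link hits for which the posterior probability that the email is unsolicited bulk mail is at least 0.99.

9

Prior odds = 37/163.
Likelihood ratio per suspicious-link hit = 2.
Target odds: 0.99 ÷ 0.01 = 99.
Require 2ⁿ ≥ 99 ÷ (37/163) = 16137/37.
2⁸ = 256 falls short of 16137/37 but 2⁹ = 512 reaches it, so n = 9.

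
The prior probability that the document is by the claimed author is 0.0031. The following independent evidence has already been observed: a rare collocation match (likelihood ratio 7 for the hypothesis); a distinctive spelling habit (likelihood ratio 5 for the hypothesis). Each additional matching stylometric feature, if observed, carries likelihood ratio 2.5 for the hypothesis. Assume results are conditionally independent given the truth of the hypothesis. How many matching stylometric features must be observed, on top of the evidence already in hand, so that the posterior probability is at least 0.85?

Prior odds = 0.0031/0.9969 = 31/9969.
Combined Bayes factor of the evidence already in hand = 7 × 5 = 35.
Odds after that evidence = (31/9969) × 35 = 1085/9969.
Target odds = 0.85/0.15 = 17/3.
Need 2.5ⁿ ≥ 17/3 ÷ (1085/9969) = 56491/1085.
2.5⁴ = 39.0625 falls short of 56491/1085 but 2.5⁵ = 97.65625 reaches it, so n = 5.

5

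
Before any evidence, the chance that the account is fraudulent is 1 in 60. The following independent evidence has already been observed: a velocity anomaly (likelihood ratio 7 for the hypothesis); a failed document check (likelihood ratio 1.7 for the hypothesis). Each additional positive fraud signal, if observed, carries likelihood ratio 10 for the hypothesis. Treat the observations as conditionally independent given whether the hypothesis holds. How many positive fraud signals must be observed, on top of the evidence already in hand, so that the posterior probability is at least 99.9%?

4

Prior odds = (1/60)/(59/60) = 1/59.
Combined Bayes factor of the evidence already in hand = 7 × 1.7 = 11.9.
Odds after that evidence = (1/59) × 11.9 = 119/590.
Target odds = 0.999/0.001 = 999.
Need 10ⁿ ≥ 999 ÷ (119/590) = 589410/119.
10³ = 1000 falls short of 589410/119 but 10⁴ = 10000 reaches it, so n = 4.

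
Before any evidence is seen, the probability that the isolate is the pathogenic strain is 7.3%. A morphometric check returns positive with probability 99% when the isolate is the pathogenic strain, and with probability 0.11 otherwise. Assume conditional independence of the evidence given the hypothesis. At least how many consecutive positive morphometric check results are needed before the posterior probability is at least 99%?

Prior odds: 0.073 ÷ 0.927 = 73/927.
Likelihood ratio of a positive result = 0.99/0.11 = 9.
Target odds: 0.99 ÷ 0.01 = 99.
Require 9ⁿ ≥ 99 ÷ (73/927) = 91773/73.
9³ = 729 falls short of 91773/73 but 9⁴ = 6561 reaches it, so n = 4.

4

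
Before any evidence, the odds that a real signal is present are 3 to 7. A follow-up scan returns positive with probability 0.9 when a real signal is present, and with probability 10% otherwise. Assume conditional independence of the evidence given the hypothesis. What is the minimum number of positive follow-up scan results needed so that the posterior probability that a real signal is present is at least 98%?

3

Prior odds = 3/7.
Likelihood ratio of a positive result = 0.9/0.1 = 9.
Target odds: 0.98 ÷ 0.02 = 49.
Need (3/7) × 9ⁿ ≥ 49, i.e. 9ⁿ ≥ 343/3.
9² = 81 falls short of 343/3 but 9³ = 729 reaches it, so n = 3.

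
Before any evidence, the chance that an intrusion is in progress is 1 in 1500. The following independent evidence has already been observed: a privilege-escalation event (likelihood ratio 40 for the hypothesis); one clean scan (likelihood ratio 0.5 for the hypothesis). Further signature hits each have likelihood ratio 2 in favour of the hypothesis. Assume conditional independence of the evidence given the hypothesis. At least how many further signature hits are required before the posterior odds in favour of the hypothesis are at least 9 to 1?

Prior odds = (1/1500)/(1499/1500) = 1/1499.
Combined Bayes factor of the evidence already in hand = 40 × 0.5 = 20.
Odds after that evidence = (1/1499) × 20 = 20/1499.
Target odds = 9.
Need 2ⁿ ≥ 9 ÷ (20/1499) = 674.55.
2⁹ = 512 falls short of 674.55 but 2¹⁰ = 1024 reaches it, so n = 10.

10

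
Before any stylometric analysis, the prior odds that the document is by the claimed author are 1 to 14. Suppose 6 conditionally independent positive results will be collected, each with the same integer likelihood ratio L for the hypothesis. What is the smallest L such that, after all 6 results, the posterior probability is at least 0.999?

5

Prior odds = 1/14.
Target odds = 0.999/0.001 = 999.
Need L⁶ ≥ 999 ÷ (1/14) = 13986.
4⁶ = 4096 < 13986 ≤ 15625 = 5⁶, so L = 5.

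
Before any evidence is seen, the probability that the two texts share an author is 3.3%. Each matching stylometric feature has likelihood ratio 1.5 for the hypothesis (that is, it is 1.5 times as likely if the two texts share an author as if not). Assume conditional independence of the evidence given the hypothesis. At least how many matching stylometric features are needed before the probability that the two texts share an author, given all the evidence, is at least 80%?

12

Prior odds: 0.033 ÷ 0.967 = 33/967.
Likelihood ratio per matching stylometric feature = 1.5.
Target odds: 0.8 ÷ 0.2 = 4.
Require 1.5ⁿ ≥ 4 ÷ (33/967) = 3868/33.
1.5¹¹ = 177147/2048 falls short of 3868/33 but 1.5¹² = 531441/4096 reaches it, so n = 12.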